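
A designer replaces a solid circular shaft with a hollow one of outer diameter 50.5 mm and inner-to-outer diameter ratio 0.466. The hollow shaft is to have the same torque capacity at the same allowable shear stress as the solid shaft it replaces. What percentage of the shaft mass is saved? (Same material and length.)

Equal τ_max and T ⇒ the solid shaft needs d_s³ = d_o³(1−k⁴), so d_s = 50.5·(1−0.466⁴)^(1/3) = 49.69 mm.
Area ratio A_h/A_s = d_o²(1−k²)/d_s² = (1−k²)/(1−k⁴)^(2/3) = 0.8085.
Mass saving = 1 − 0.8085 = 19.2 %.

19.2 %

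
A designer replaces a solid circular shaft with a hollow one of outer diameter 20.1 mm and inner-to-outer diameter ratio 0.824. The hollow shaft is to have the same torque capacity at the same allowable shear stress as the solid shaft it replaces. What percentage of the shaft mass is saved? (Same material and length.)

Equal τ_max and T ⇒ the solid shaft needs d_s³ = d_o³(1−k⁴), so d_s = 20.1·(1−0.824⁴)^(1/3) = 16.36 mm.
Area ratio A_h/A_s = d_o²(1−k²)/d_s² = (1−k²)/(1−k⁴)^(2/3) = 0.4847.
Mass saving = 1 − 0.4847 = 51.5 %.

51.5 %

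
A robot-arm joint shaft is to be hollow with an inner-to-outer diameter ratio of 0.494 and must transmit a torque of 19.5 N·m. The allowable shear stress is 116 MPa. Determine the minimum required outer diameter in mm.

For a hollow shaft with d_i/d_o = 0.494: τ_max = 16T/(π d_o³ (1−k⁴)), so d_o = [16T/(π τ_allow (1−k⁴))]^(1/3) = [16·19.50/(π·1.16×10^8·0.9404)]^(1/3) = 0.009692 m.

9.69 mm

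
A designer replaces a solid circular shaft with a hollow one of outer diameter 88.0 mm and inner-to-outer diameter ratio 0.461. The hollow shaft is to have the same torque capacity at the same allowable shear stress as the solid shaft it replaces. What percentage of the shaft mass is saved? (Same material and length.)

Equal τ_max and T ⇒ the solid shaft needs d_s³ = d_o³(1−k⁴), so d_s = 88.0·(1−0.461⁴)^(1/3) = 86.65 mm.
Area ratio A_h/A_s = d_o²(1−k²)/d_s² = (1−k²)/(1−k⁴)^(2/3) = 0.8121.
Mass saving = 1 − 0.8121 = 18.8 %.

18.8 %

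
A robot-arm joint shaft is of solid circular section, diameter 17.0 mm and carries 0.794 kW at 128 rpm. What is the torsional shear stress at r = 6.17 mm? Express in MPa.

44.6 MPa

ω = 2π·128/60 = 13.40 rad/s, so T = P/ω = 0.794×10³ / 13.40 = 59.24 N·m.
J = πd⁴/32 = π(0.0170)⁴/32 = 8.200×10^-9 m⁴.
Shear stress varies linearly with radius: τ = T·r/J = 59.24 × 0.00617 / 8.200×10^-9 = 4.457×10^7 Pa.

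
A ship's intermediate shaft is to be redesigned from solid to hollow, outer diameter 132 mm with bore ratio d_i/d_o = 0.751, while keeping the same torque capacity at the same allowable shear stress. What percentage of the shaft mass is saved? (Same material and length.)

43.7 %

Equal τ_max and T ⇒ the solid shaft needs d_s³ = d_o³(1−k⁴), so d_s = 132·(1−0.751⁴)^(1/3) = 116.2 mm.
Area ratio A_h/A_s = d_o²(1−k²)/d_s² = (1−k²)/(1−k⁴)^(2/3) = 0.5628.
Mass saving = 1 − 0.5628 = 43.7 %.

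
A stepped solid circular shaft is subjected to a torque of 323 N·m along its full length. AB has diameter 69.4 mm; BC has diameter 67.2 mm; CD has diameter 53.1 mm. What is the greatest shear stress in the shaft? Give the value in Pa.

1.10e7 Pa

Under the same torque, τ_max = 16T/(πd³) is largest where d is smallest — segment CD (d = 53.1 mm).
τ_max = 16·323.0/(π·(0.0531)³) = 1.099×10^7 Pa.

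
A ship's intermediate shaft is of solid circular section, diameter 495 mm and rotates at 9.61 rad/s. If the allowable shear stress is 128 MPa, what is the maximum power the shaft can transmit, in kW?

29300 kW

J = πd⁴/32 = π(0.495)⁴/32 = 5.894×10^-3 m⁴.
T_max = τ_allow·J/r = 1.28×10^8 × 5.894×10^-3 / 0.247 = 3.048e6 N·m.
ω = 9.61 rad/s, so P_max = T_max·ω = 2.929×10^7 W.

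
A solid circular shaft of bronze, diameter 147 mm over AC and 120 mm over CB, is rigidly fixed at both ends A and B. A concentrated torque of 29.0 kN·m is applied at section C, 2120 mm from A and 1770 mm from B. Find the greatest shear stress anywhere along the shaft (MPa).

30.4 MPa

Compatibility: T_A·a/J_AC = T_B·b/J_CB with T_A + T_B = T₀.
J_AC = 4.58×10^-5 m⁴, J_CB = 2.04×10^-5 m⁴, so T_A = T₀·(J_AC/a)/((J_AC/a)+(J_CB/b)) = 18930 N·m, T_B = 10070 N·m.
τ in each portion: τ_AC = 3.04×10^7 Pa, τ_CB = 2.97×10^7 Pa; maximum is in AC.
τ_max = T_AC·r/J = 18930·0.0735/4.58×10^-5 = 3.035×10^7 Pa.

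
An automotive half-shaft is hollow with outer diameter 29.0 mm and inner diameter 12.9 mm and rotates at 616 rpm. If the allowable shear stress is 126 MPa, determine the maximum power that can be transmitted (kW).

37.4 kW

J = π(d_o⁴ − d_i⁴)/32 = π(0.0290⁴ − 0.0129⁴)/32 = 6.672×10^-8 m⁴.
T_max = τ_allow·J/r = 1.26×10^8 × 6.672×10^-8 / 0.0145 = 579.8 N·m.
ω = 2π·616/60 = 64.51 rad/s, so P_max = T_max·ω = 3.740×10^4 W.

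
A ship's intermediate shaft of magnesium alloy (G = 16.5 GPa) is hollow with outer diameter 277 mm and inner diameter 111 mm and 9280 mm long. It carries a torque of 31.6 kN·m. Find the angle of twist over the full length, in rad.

0.0316 rad

J = π(d_o⁴ − d_i⁴)/32 = π(0.277⁴ − 0.111⁴)/32 = 5.631×10^-4 m⁴.
θ = T·L/(G·J) = 31600 × 9.28 / (16.5×10⁹ × 5.631×10^-4) = 0.03156 rad.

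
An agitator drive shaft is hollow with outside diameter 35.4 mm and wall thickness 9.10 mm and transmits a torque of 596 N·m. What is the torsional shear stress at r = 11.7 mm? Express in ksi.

J = π(d_o⁴ − d_i⁴)/32 = π(0.0354⁴ − 0.0172⁴)/32 = 1.456×10^-7 m⁴.
Shear stress varies linearly with radius: τ = T·r/J = 596.0 × 0.0117 / 1.456×10^-7 = 4.790×10^7 Pa.

6.95 ksi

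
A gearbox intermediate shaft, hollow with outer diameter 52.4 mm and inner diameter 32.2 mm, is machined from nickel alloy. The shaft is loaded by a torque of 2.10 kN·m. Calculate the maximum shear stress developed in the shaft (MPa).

J = π(d_o⁴ − d_i⁴)/32 = π(0.0524⁴ − 0.0322⁴)/32 = 6.346×10^-7 m⁴.
τ_max = T·r/J = 2100 × 0.0262 / 6.346×10^-7 = 8.670×10^7 Pa.

86.7 MPa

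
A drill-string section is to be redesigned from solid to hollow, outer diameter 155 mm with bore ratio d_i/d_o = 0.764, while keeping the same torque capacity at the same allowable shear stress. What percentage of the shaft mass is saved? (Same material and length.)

Equal τ_max and T ⇒ the solid shaft needs d_s³ = d_o³(1−k⁴), so d_s = 155·(1−0.764⁴)^(1/3) = 134.9 mm.
Area ratio A_h/A_s = d_o²(1−k²)/d_s² = (1−k²)/(1−k⁴)^(2/3) = 0.5496.
Mass saving = 1 − 0.5496 = 45.0 %.

45.0 %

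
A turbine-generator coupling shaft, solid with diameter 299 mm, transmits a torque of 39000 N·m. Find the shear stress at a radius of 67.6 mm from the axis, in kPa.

3360 kPa

J = πd⁴/32 = π(0.299)⁴/32 = 7.847×10^-4 m⁴.
Shear stress varies linearly with radius: τ = T·r/J = 39000 × 0.0676 / 7.847×10^-4 = 3.360×10^6 Pa.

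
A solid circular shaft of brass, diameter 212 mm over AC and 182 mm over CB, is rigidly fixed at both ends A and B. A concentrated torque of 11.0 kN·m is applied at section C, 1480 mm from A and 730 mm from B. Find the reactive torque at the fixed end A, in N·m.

Compatibility: T_A·a/J_AC = T_B·b/J_CB with T_A + T_B = T₀.
J_AC = 1.98×10^-4 m⁴, J_CB = 1.08×10^-4 m⁴, so T_A = T₀·(J_AC/a)/((J_AC/a)+(J_CB/b)) = 5235 N·m, T_B = 5765 N·m.

5240 N·m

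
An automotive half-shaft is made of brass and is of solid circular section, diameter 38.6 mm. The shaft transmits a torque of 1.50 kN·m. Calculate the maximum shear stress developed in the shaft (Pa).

J = πd⁴/32 = π(0.0386)⁴/32 = 2.179×10^-7 m⁴.
τ_max = T·r/J = 1500 × 0.0193 / 2.179×10^-7 = 1.328×10^8 Pa.

1.33e8 Pa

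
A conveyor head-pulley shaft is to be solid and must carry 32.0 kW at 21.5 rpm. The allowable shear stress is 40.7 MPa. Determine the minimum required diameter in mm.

121 mm

ω = 2π·21.5/60 = 2.251 rad/s, so T = P/ω = 32.0×10³ / 2.251 = 14210 N·m.
For a solid shaft τ_max = 16T/(πd³), so d = (16T/(π τ_allow))^(1/3) = (16·14210/(π·4.07×10^7))^(1/3) = 0.1212 m.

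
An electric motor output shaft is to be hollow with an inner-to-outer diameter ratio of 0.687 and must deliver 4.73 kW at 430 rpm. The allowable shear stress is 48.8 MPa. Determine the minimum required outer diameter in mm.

ω = 2π·430/60 = 45.03 rad/s, so T = P/ω = 4.73×10³ / 45.03 = 105.0 N·m.
For a hollow shaft with d_i/d_o = 0.687: τ_max = 16T/(π d_o³ (1−k⁴)), so d_o = [16T/(π τ_allow (1−k⁴))]^(1/3) = [16·105.0/(π·4.88×10^7·0.7772)]^(1/3) = 0.02416 m.

24.2 mm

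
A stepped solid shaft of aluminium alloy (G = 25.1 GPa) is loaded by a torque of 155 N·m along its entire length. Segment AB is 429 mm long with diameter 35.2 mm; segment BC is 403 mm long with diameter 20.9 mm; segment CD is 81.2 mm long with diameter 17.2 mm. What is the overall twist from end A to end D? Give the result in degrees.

12.0°

J_AB = π(0.0352)⁴/32 = 1.51×10^-7 m⁴; J_BC = π(0.0209)⁴/32 = 1.87×10^-8 m⁴; J_CD = π(0.0172)⁴/32 = 8.59×10^-9 m⁴.
θ = (T/G)·Σ L_i/J_i = (155.0/25.1×10⁹)·(0.429/1.51×10^-7 + 0.403/1.87×10^-8 + 0.0812/8.59×10^-9) = 0.2088 rad.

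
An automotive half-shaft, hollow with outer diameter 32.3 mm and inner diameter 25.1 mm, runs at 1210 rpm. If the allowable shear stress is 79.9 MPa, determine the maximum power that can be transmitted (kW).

42.6 kW

J = π(d_o⁴ − d_i⁴)/32 = π(0.0323⁴ − 0.0251⁴)/32 = 6.789×10^-8 m⁴.
T_max = τ_allow·J/r = 7.99×10^7 × 6.789×10^-8 / 0.0161 = 335.9 N·m.
ω = 2π·1210/60 = 126.7 rad/s, so P_max = T_max·ω = 4.256×10^4 W.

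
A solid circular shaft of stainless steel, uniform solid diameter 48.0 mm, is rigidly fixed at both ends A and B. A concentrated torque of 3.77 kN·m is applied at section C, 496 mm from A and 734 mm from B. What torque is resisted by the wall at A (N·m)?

With uniform GJ and both ends fixed, compatibility θ_AC = θ_CB gives T_A·a = T_B·b, together with T_A + T_B = T₀.
T_A = T₀·b/(a+b) = 3770·734/1230 = 2250 N·m; T_B = 1520 N·m.

2250 N·m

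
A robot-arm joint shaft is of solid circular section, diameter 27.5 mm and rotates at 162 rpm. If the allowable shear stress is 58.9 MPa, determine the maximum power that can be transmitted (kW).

4.08 kW

J = πd⁴/32 = π(0.0275)⁴/32 = 5.615×10^-8 m⁴.
T_max = τ_allow·J/r = 5.89×10^7 × 5.615×10^-8 / 0.0138 = 240.5 N·m.
ω = 2π·162/60 = 16.96 rad/s, so P_max = T_max·ω = 4080 W.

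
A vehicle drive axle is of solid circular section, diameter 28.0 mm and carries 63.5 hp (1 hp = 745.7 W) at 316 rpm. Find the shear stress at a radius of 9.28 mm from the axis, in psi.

31900 psi

ω = 2π·316/60 = 33.09 rad/s, so T = P/ω = 63.5×745.7 / 33.09 = 1431 N·m.
J = πd⁴/32 = π(0.0280)⁴/32 = 6.034×10^-8 m⁴.
Shear stress varies linearly with radius: τ = T·r/J = 1431 × 0.00928 / 6.034×10^-8 = 2.201×10^8 Pa.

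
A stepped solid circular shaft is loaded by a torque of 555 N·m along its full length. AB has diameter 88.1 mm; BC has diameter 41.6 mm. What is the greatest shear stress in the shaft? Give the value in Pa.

Under the same torque, τ_max = 16T/(πd³) is largest where d is smallest — segment BC (d = 41.6 mm).
τ_max = 16·555.0/(π·(0.0416)³) = 3.926×10^7 Pa.

3.93e7 Pa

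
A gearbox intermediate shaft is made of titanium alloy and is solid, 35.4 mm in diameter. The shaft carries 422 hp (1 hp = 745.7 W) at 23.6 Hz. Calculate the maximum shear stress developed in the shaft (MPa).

244 MPa

ω = 2π·23.6 = 148.3 rad/s, so T = P/ω = 422×745.7 / 148.3 = 2122 N·m.
J = πd⁴/32 = π(0.0354)⁴/32 = 1.542×10^-7 m⁴.
τ_max = T·r/J = 2122 × 0.0177 / 1.542×10^-7 = 2.436×10^8 Pa.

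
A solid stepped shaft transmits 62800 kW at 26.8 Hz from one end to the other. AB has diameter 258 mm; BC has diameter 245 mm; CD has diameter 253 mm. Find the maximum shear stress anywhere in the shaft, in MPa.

129 MPa

ω = 2π·26.8 = 168.4 rad/s, so T = P/ω = 62800×10³ / 168.4 = 372900 N·m.
Under the same torque, τ_max = 16T/(πd³) is largest where d is smallest — segment BC (d = 245 mm).
τ_max = 16·372900/(π·(0.245)³) = 1.292×10^8 Pa.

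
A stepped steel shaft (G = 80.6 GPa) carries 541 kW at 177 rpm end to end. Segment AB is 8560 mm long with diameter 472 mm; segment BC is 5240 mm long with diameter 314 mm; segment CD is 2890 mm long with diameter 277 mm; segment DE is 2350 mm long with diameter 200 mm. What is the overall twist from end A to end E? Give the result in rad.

ω = 2π·177/60 = 18.54 rad/s, so T = P/ω = 541×10³ / 18.54 = 29190 N·m.
J_AB = π(0.472)⁴/32 = 4.87×10^-3 m⁴; J_BC = π(0.314)⁴/32 = 9.54×10^-4 m⁴; J_CD = π(0.277)⁴/32 = 5.78×10^-4 m⁴; J_DE = π(0.200)⁴/32 = 1.57×10^-4 m⁴.
θ = (T/G)·Σ L_i/J_i = (29190/80.6×10⁹)·(8.56/4.87×10^-3 + 5.24/9.54×10^-4 + 2.89/5.78×10^-4 + 2.35/1.57×10^-4) = 9.853×10^-3 rad.

0.00985 rad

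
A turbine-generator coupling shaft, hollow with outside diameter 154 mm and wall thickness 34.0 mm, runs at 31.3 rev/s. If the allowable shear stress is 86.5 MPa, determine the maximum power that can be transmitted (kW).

J = π(d_o⁴ − d_i⁴)/32 = π(0.154⁴ − 0.0860⁴)/32 = 4.985×10^-5 m⁴.
T_max = τ_allow·J/r = 8.65×10^7 × 4.985×10^-5 / 0.0770 = 56000 N·m.
ω = 2π·31.3 = 196.7 rad/s, so P_max = T_max·ω = 1.101×10^7 W.

11000 kW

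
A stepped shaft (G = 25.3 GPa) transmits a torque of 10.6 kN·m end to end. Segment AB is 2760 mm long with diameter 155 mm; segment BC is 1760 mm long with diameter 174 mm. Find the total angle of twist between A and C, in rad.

J_AB = π(0.155)⁴/32 = 5.67×10^-5 m⁴; J_BC = π(0.174)⁴/32 = 9.00×10^-5 m⁴.
θ = (T/G)·Σ L_i/J_i = (10600/25.3×10⁹)·(2.76/5.67×10^-5 + 1.76/9.00×10^-5) = 0.02860 rad.

0.0286 rad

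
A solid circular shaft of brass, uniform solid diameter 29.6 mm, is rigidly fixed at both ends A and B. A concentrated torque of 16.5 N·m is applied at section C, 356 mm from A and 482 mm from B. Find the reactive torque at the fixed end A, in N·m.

9.49 N·m

With uniform GJ and both ends fixed, compatibility θ_AC = θ_CB gives T_A·a = T_B·b, together with T_A + T_B = T₀.
T_A = T₀·b/(a+b) = 16.50·482/838.0 = 9.490 N·m; T_B = 7.010 N·m.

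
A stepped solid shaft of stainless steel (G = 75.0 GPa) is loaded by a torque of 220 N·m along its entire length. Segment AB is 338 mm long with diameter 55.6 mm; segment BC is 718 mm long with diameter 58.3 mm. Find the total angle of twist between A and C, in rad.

0.00291 rad

J_AB = π(0.0556)⁴/32 = 9.38×10^-7 m⁴; J_BC = π(0.0583)⁴/32 = 1.13×10^-6 m⁴.
θ = (T/G)·Σ L_i/J_i = (220.0/75.0×10⁹)·(0.338/9.38×10^-7 + 0.718/1.13×10^-6) = 2.914×10^-3 rad.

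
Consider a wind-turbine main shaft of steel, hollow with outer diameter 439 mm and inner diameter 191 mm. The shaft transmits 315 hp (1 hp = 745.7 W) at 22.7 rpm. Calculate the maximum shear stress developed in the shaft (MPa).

6.17 MPa

ω = 2π·22.7/60 = 2.377 rad/s, so T = P/ω = 315×745.7 / 2.377 = 98810 N·m.
J = π(d_o⁴ − d_i⁴)/32 = π(0.439⁴ − 0.191⁴)/32 = 3.516×10^-3 m⁴.
τ_max = T·r/J = 98810 × 0.220 / 3.516×10^-3 = 6.169×10^6 Pa.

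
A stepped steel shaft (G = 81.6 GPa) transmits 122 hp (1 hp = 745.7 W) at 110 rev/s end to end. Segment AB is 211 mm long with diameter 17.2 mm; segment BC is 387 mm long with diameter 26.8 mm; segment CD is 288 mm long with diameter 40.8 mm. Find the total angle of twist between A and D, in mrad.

53.6 mrad

ω = 2π·110 = 691.2 rad/s, so T = P/ω = 122×745.7 / 691.2 = 131.6 N·m.
J_AB = π(0.0172)⁴/32 = 8.59×10^-9 m⁴; J_BC = π(0.0268)⁴/32 = 5.06×10^-8 m⁴; J_CD = π(0.0408)⁴/32 = 2.72×10^-7 m⁴.
θ = (T/G)·Σ L_i/J_i = (131.6/81.6×10⁹)·(0.211/8.59×10^-9 + 0.387/5.06×10^-8 + 0.288/2.72×10^-7) = 0.05365 rad.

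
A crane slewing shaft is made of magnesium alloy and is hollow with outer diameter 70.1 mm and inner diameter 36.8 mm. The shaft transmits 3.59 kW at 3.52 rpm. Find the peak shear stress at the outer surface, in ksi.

ω = 2π·3.52/60 = 0.3686 rad/s, so T = P/ω = 3.59×10³ / 0.3686 = 9739 N·m.
J = π(d_o⁴ − d_i⁴)/32 = π(0.0701⁴ − 0.0368⁴)/32 = 2.191×10^-6 m⁴.
τ_max = T·r/J = 9739 × 0.0350 / 2.191×10^-6 = 1.558×10^8 Pa.

22.6 ksi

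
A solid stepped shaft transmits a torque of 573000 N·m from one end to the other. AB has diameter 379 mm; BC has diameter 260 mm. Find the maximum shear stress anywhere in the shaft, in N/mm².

Under the same torque, τ_max = 16T/(πd³) is largest where d is smallest — segment BC (d = 260 mm).
τ_max = 16·573000/(π·(0.260)³) = 1.660×10^8 Pa.

166 N/mm²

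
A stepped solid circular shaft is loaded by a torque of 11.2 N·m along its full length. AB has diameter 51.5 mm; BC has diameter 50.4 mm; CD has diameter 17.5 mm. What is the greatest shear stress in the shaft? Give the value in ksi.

1.54 ksi

Under the same torque, τ_max = 16T/(πd³) is largest where d is smallest — segment CD (d = 17.5 mm).
τ_max = 16·11.20/(π·(0.0175)³) = 1.064×10^7 Pa.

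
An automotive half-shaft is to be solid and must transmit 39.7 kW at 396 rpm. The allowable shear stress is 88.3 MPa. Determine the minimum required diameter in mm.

38.1 mm

ω = 2π·396/60 = 41.47 rad/s, so T = P/ω = 39.7×10³ / 41.47 = 957.3 N·m.
For a solid shaft τ_max = 16T/(πd³), so d = (16T/(π τ_allow))^(1/3) = (16·957.3/(π·8.83×10^7))^(1/3) = 0.03808 m.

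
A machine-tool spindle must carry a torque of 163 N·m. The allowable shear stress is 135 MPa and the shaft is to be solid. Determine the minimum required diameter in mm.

18.3 mm

For a solid shaft τ_max = 16T/(πd³), so d = (16T/(π τ_allow))^(1/3) = (16·163.0/(π·1.35×10^8))^(1/3) = 0.01832 m.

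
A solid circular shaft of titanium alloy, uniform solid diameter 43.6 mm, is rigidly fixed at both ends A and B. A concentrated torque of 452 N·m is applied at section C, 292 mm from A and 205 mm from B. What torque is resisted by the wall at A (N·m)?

With uniform GJ and both ends fixed, compatibility θ_AC = θ_CB gives T_A·a = T_B·b, together with T_A + T_B = T₀.
T_A = T₀·b/(a+b) = 452.0·205/497.0 = 186.4 N·m; T_B = 265.6 N·m.

186 N·m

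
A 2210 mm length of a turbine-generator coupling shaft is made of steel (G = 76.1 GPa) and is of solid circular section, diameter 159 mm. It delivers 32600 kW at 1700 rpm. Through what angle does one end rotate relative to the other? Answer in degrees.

ω = 2π·1700/60 = 178.0 rad/s, so T = P/ω = 32600×10³ / 178.0 = 183100 N·m.
J = πd⁴/32 = π(0.159)⁴/32 = 6.275×10^-5 m⁴.
θ = T·L/(G·J) = 183100 × 2.21 / (76.1×10⁹ × 6.275×10^-5) = 0.08475 rad.

4.86°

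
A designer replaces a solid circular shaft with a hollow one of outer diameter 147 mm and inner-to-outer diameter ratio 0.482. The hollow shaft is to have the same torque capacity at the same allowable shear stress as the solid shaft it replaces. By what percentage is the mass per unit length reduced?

20.3 %

Equal τ_max and T ⇒ the solid shaft needs d_s³ = d_o³(1−k⁴), so d_s = 147·(1−0.482⁴)^(1/3) = 144.3 mm.
Area ratio A_h/A_s = d_o²(1−k²)/d_s² = (1−k²)/(1−k⁴)^(2/3) = 0.7966.
Mass saving = 1 − 0.7966 = 20.3 %.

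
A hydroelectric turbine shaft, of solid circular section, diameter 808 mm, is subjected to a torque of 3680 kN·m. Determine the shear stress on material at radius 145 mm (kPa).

12800 kPa

J = πd⁴/32 = π(0.808)⁴/32 = 0.04185 m⁴.
Shear stress varies linearly with radius: τ = T·r/J = 3.680e6 × 0.145 / 0.04185 = 1.275×10^7 Pa.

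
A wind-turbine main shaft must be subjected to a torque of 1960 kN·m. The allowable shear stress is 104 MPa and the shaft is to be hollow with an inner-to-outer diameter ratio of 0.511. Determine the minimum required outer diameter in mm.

469 mm

For a hollow shaft with d_i/d_o = 0.511: τ_max = 16T/(π d_o³ (1−k⁴)), so d_o = [16T/(π τ_allow (1−k⁴))]^(1/3) = [16·1.960e6/(π·1.04×10^8·0.9318)]^(1/3) = 0.4688 m.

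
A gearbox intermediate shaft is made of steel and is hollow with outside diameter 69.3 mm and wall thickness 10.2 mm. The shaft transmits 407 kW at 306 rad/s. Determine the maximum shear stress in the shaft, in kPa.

27100 kPa

ω = 306 rad/s, so T = P/ω = 407×10³ / 306.0 = 1330 N·m.
J = π(d_o⁴ − d_i⁴)/32 = π(0.0693⁴ − 0.0489⁴)/32 = 1.703×10^-6 m⁴.
τ_max = T·r/J = 1330 × 0.0347 / 1.703×10^-6 = 2.706×10^7 Pa.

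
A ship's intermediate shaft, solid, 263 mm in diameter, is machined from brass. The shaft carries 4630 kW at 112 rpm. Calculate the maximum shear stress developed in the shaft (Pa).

1.11e8 Pa

ω = 2π·112/60 = 11.73 rad/s, so T = P/ω = 4630×10³ / 11.73 = 394800 N·m.
J = πd⁴/32 = π(0.263)⁴/32 = 4.697×10^-4 m⁴.
τ_max = T·r/J = 394800 × 0.132 / 4.697×10^-4 = 1.105×10^8 Pa.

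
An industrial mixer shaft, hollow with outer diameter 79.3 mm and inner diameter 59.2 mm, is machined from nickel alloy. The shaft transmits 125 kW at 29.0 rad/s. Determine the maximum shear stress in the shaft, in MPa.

ω = 29.0 rad/s, so T = P/ω = 125×10³ / 29.00 = 4310 N·m.
J = π(d_o⁴ − d_i⁴)/32 = π(0.0793⁴ − 0.0592⁴)/32 = 2.676×10^-6 m⁴.
τ_max = T·r/J = 4310 × 0.0396 / 2.676×10^-6 = 6.385×10^7 Pa.

63.9 MPa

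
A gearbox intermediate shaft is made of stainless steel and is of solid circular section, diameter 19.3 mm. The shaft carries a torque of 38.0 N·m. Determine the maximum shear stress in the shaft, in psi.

3900 psi

J = πd⁴/32 = π(0.0193)⁴/32 = 1.362×10^-8 m⁴.
τ_max = T·r/J = 38.00 × 0.00965 / 1.362×10^-8 = 2.692×10^7 Pa.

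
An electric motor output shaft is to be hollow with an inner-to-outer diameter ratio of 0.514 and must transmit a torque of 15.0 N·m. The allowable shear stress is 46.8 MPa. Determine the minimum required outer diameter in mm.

12.1 mm

For a hollow shaft with d_i/d_o = 0.514: τ_max = 16T/(π d_o³ (1−k⁴)), so d_o = [16T/(π τ_allow (1−k⁴))]^(1/3) = [16·15.00/(π·4.68×10^7·0.9302)]^(1/3) = 0.01206 m.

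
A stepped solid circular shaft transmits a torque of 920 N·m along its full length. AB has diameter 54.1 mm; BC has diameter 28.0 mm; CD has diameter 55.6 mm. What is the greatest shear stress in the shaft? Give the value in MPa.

213 MPa

Under the same torque, τ_max = 16T/(πd³) is largest where d is smallest — segment BC (d = 28.0 mm).
τ_max = 16·920.0/(π·(0.0280)³) = 2.134×10^8 Pa.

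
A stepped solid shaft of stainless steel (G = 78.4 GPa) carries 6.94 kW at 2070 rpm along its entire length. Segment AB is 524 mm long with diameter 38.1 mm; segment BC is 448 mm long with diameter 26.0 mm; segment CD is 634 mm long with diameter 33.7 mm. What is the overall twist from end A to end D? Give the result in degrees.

0.410°

ω = 2π·2070/60 = 216.8 rad/s, so T = P/ω = 6.94×10³ / 216.8 = 32.02 N·m.
J_AB = π(0.0381)⁴/32 = 2.07×10^-7 m⁴; J_BC = π(0.0260)⁴/32 = 4.49×10^-8 m⁴; J_CD = π(0.0337)⁴/32 = 1.27×10^-7 m⁴.
θ = (T/G)·Σ L_i/J_i = (32.02/78.4×10⁹)·(0.524/2.07×10^-7 + 0.448/4.49×10^-8 + 0.634/1.27×10^-7) = 7.157×10^-3 rad.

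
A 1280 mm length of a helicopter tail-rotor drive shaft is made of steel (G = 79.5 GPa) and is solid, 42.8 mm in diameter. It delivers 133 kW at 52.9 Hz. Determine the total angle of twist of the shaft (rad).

ω = 2π·52.9 = 332.4 rad/s, so T = P/ω = 133×10³ / 332.4 = 400.1 N·m.
J = πd⁴/32 = π(0.0428)⁴/32 = 3.294×10^-7 m⁴.
θ = T·L/(G·J) = 400.1 × 1.28 / (79.5×10⁹ × 3.294×10^-7) = 0.01956 rad.

0.0196 rad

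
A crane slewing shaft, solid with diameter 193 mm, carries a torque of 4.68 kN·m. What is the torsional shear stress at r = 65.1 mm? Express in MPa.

J = πd⁴/32 = π(0.193)⁴/32 = 1.362×10^-4 m⁴.
Shear stress varies linearly with radius: τ = T·r/J = 4680 × 0.0651 / 1.362×10^-4 = 2.237×10^6 Pa.

2.24 MPa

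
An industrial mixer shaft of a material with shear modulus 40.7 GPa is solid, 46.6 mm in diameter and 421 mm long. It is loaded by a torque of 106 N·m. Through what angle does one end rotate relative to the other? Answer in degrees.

J = πd⁴/32 = π(0.0466)⁴/32 = 4.630×10^-7 m⁴.
θ = T·L/(G·J) = 106.0 × 0.421 / (40.7×10⁹ × 4.630×10^-7) = 2.368×10^-3 rad.

0.136°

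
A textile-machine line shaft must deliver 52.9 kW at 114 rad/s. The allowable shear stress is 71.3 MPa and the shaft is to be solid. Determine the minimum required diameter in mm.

32.1 mm

ω = 114 rad/s, so T = P/ω = 52.9×10³ / 114.0 = 464.0 N·m.
For a solid shaft τ_max = 16T/(πd³), so d = (16T/(π τ_allow))^(1/3) = (16·464.0/(π·7.13×10^7))^(1/3) = 0.03212 m.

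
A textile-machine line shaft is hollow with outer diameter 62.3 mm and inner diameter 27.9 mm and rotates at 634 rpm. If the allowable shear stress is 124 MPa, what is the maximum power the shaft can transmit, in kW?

J = π(d_o⁴ − d_i⁴)/32 = π(0.0623⁴ − 0.0279⁴)/32 = 1.419×10^-6 m⁴.
T_max = τ_allow·J/r = 1.24×10^8 × 1.419×10^-6 / 0.0311 = 5650 N·m.
ω = 2π·634/60 = 66.39 rad/s, so P_max = T_max·ω = 3.751×10^5 W.

375 kW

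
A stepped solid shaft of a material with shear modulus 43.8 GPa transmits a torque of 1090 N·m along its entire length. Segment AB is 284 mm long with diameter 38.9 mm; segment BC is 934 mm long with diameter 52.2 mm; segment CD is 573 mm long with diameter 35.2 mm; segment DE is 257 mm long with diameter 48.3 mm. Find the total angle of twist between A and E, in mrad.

170 mrad

J_AB = π(0.0389)⁴/32 = 2.25×10^-7 m⁴; J_BC = π(0.0522)⁴/32 = 7.29×10^-7 m⁴; J_CD = π(0.0352)⁴/32 = 1.51×10^-7 m⁴; J_DE = π(0.0483)⁴/32 = 5.34×10^-7 m⁴.
θ = (T/G)·Σ L_i/J_i = (1090/43.8×10⁹)·(0.284/2.25×10^-7 + 0.934/7.29×10^-7 + 0.573/1.51×10^-7 + 0.257/5.34×10^-7) = 0.1699 rad.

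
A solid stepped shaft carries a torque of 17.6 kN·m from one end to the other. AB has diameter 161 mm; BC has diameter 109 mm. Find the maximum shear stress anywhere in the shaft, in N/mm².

Under the same torque, τ_max = 16T/(πd³) is largest where d is smallest — segment BC (d = 109 mm).
τ_max = 16·17600/(π·(0.109)³) = 6.922×10^7 Pa.

69.2 N/mm²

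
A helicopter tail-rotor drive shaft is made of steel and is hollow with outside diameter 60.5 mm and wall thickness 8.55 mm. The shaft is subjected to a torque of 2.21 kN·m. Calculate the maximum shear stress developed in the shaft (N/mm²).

J = π(d_o⁴ − d_i⁴)/32 = π(0.0605⁴ − 0.0434⁴)/32 = 9.670×10^-7 m⁴.
τ_max = T·r/J = 2210 × 0.0302 / 9.670×10^-7 = 6.913×10^7 Pa.

69.1 N/mm²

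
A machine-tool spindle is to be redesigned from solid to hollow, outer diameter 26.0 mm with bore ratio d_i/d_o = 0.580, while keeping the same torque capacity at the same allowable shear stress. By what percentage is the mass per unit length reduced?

28.1 %

Equal τ_max and T ⇒ the solid shaft needs d_s³ = d_o³(1−k⁴), so d_s = 26.0·(1−0.580⁴)^(1/3) = 24.98 mm.
Area ratio A_h/A_s = d_o²(1−k²)/d_s² = (1−k²)/(1−k⁴)^(2/3) = 0.7189.
Mass saving = 1 − 0.7189 = 28.1 %.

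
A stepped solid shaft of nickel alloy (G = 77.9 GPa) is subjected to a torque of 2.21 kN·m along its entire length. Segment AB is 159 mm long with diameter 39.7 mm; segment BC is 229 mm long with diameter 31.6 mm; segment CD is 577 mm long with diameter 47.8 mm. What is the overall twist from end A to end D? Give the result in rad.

0.117 rad

J_AB = π(0.0397)⁴/32 = 2.44×10^-7 m⁴; J_BC = π(0.0316)⁴/32 = 9.79×10^-8 m⁴; J_CD = π(0.0478)⁴/32 = 5.13×10^-7 m⁴.
θ = (T/G)·Σ L_i/J_i = (2210/77.9×10⁹)·(0.159/2.44×10^-7 + 0.229/9.79×10^-8 + 0.577/5.13×10^-7) = 0.1168 rad.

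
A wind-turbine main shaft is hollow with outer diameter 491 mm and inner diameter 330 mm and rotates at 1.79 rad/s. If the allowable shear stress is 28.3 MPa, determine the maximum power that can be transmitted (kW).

937 kW

J = π(d_o⁴ − d_i⁴)/32 = π(0.491⁴ − 0.330⁴)/32 = 4.542×10^-3 m⁴.
T_max = τ_allow·J/r = 2.83×10^7 × 4.542×10^-3 / 0.245 = 523500 N·m.
ω = 1.79 rad/s, so P_max = T_max·ω = 9.371×10^5 W.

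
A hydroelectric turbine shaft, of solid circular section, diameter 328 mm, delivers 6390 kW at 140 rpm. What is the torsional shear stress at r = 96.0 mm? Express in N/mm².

36.8 N/mm²

ω = 2π·140/60 = 14.66 rad/s, so T = P/ω = 6390×10³ / 14.66 = 435900 N·m.
J = πd⁴/32 = π(0.328)⁴/32 = 1.136×10^-3 m⁴.
Shear stress varies linearly with radius: τ = T·r/J = 435900 × 0.0960 / 1.136×10^-3 = 3.682×10^7 Pa.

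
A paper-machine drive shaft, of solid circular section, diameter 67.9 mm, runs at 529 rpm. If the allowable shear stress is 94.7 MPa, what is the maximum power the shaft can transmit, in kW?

322 kW

J = πd⁴/32 = π(0.0679)⁴/32 = 2.087×10^-6 m⁴.
T_max = τ_allow·J/r = 9.47×10^7 × 2.087×10^-6 / 0.0340 = 5821 N·m.
ω = 2π·529/60 = 55.40 rad/s, so P_max = T_max·ω = 3.225×10^5 W.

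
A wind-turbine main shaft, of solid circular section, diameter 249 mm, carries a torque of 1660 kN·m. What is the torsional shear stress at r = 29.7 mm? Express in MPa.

131 MPa

J = πd⁴/32 = π(0.249)⁴/32 = 3.774×10^-4 m⁴.
Shear stress varies linearly with radius: τ = T·r/J = 1.660e6 × 0.0297 / 3.774×10^-4 = 1.306×10^8 Pa.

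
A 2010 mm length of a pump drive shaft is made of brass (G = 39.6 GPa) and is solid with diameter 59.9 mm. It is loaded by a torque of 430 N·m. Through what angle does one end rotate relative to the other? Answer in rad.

0.0173 rad

J = πd⁴/32 = π(0.0599)⁴/32 = 1.264×10^-6 m⁴.
θ = T·L/(G·J) = 430.0 × 2.01 / (39.6×10⁹ × 1.264×10^-6) = 0.01727 rad.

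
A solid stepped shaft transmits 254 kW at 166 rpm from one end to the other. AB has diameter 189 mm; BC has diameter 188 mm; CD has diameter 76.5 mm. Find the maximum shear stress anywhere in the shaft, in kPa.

ω = 2π·166/60 = 17.38 rad/s, so T = P/ω = 254×10³ / 17.38 = 14610 N·m.
Under the same torque, τ_max = 16T/(πd³) is largest where d is smallest — segment CD (d = 76.5 mm).
τ_max = 16·14610/(π·(0.0765)³) = 1.662×10^8 Pa.

166000 kPa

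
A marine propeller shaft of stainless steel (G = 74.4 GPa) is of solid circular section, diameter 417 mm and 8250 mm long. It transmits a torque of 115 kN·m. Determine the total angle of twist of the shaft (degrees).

J = πd⁴/32 = π(0.417)⁴/32 = 2.969×10^-3 m⁴.
θ = T·L/(G·J) = 115000 × 8.25 / (74.4×10⁹ × 2.969×10^-3) = 4.296×10^-3 rad.

0.246°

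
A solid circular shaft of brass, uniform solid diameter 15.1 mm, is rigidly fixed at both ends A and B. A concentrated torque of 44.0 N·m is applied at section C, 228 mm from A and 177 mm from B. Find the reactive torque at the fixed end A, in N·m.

With uniform GJ and both ends fixed, compatibility θ_AC = θ_CB gives T_A·a = T_B·b, together with T_A + T_B = T₀.
T_A = T₀·b/(a+b) = 44.00·177/405.0 = 19.23 N·m; T_B = 24.77 N·m.

19.2 N·m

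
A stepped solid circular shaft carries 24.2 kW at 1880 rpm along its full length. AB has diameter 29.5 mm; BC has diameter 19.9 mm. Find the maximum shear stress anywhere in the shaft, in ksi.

11.5 ksi

ω = 2π·1880/60 = 196.9 rad/s, so T = P/ω = 24.2×10³ / 196.9 = 122.9 N·m.
Under the same torque, τ_max = 16T/(πd³) is largest where d is smallest — segment BC (d = 19.9 mm).
τ_max = 16·122.9/(π·(0.0199)³) = 7.944×10^7 Pa.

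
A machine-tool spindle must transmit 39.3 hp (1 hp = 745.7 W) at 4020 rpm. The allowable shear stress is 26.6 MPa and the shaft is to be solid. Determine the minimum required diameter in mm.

23.7 mm

ω = 2π·4020/60 = 421.0 rad/s, so T = P/ω = 39.3×745.7 / 421.0 = 69.61 N·m.
For a solid shaft τ_max = 16T/(πd³), so d = (16T/(π τ_allow))^(1/3) = (16·69.61/(π·2.66×10^7))^(1/3) = 0.02371 m.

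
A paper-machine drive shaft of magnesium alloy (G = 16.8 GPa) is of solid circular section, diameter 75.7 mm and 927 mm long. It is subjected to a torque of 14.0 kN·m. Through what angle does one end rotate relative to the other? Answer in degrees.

J = πd⁴/32 = π(0.0757)⁴/32 = 3.224×10^-6 m⁴.
θ = T·L/(G·J) = 14000 × 0.927 / (16.8×10⁹ × 3.224×10^-6) = 0.2396 rad.

13.7°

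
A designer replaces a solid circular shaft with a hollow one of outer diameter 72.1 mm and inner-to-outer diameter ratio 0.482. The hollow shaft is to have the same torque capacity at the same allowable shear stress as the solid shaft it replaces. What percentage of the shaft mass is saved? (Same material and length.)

20.3 %

Equal τ_max and T ⇒ the solid shaft needs d_s³ = d_o³(1−k⁴), so d_s = 72.1·(1−0.482⁴)^(1/3) = 70.78 mm.
Area ratio A_h/A_s = d_o²(1−k²)/d_s² = (1−k²)/(1−k⁴)^(2/3) = 0.7966.
Mass saving = 1 − 0.7966 = 20.3 %.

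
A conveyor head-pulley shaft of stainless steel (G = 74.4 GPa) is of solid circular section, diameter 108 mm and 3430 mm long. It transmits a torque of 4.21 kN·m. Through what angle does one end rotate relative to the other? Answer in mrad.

14.5 mrad

J = πd⁴/32 = π(0.108)⁴/32 = 1.336×10^-5 m⁴.
θ = T·L/(G·J) = 4210 × 3.43 / (74.4×10⁹ × 1.336×10^-5) = 0.01453 rad.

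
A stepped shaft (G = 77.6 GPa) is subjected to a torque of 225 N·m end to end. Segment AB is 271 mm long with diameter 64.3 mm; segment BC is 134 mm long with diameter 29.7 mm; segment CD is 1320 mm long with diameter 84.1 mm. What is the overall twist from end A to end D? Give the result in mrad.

J_AB = π(0.0643)⁴/32 = 1.68×10^-6 m⁴; J_BC = π(0.0297)⁴/32 = 7.64×10^-8 m⁴; J_CD = π(0.0841)⁴/32 = 4.91×10^-6 m⁴.
θ = (T/G)·Σ L_i/J_i = (225.0/77.6×10⁹)·(0.271/1.68×10^-6 + 0.134/7.64×10^-8 + 1.32/4.91×10^-6) = 6.334×10^-3 rad.

6.33 mrad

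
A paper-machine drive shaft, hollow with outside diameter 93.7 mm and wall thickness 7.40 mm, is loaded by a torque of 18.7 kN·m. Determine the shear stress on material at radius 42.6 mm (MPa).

212 MPa

J = π(d_o⁴ − d_i⁴)/32 = π(0.0937⁴ − 0.0789⁴)/32 = 3.763×10^-6 m⁴.
Shear stress varies linearly with radius: τ = T·r/J = 18700 × 0.0426 / 3.763×10^-6 = 2.117×10^8 Pa.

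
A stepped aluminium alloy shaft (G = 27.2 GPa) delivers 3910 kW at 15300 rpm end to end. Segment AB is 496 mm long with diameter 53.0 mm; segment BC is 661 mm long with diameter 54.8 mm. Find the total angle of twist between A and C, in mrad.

ω = 2π·15300/60 = 1602 rad/s, so T = P/ω = 3910×10³ / 1602 = 2440 N·m.
J_AB = π(0.0530)⁴/32 = 7.75×10^-7 m⁴; J_BC = π(0.0548)⁴/32 = 8.85×10^-7 m⁴.
θ = (T/G)·Σ L_i/J_i = (2440/27.2×10⁹)·(0.496/7.75×10^-7 + 0.661/8.85×10^-7) = 0.1244 rad.

124 mrad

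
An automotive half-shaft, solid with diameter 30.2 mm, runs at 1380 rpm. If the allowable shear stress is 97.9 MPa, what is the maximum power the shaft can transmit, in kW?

J = πd⁴/32 = π(0.0302)⁴/32 = 8.166×10^-8 m⁴.
T_max = τ_allow·J/r = 9.79×10^7 × 8.166×10^-8 / 0.0151 = 529.5 N·m.
ω = 2π·1380/60 = 144.5 rad/s, so P_max = T_max·ω = 7.651×10^4 W.

76.5 kW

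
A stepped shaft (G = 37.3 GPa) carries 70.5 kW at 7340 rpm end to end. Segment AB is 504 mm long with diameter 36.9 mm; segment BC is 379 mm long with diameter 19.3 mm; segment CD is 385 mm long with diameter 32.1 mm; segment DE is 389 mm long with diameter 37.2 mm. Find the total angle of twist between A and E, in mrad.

ω = 2π·7340/60 = 768.6 rad/s, so T = P/ω = 70.5×10³ / 768.6 = 91.72 N·m.
J_AB = π(0.0369)⁴/32 = 1.82×10^-7 m⁴; J_BC = π(0.0193)⁴/32 = 1.36×10^-8 m⁴; J_CD = π(0.0321)⁴/32 = 1.04×10^-7 m⁴; J_DE = π(0.0372)⁴/32 = 1.88×10^-7 m⁴.
θ = (T/G)·Σ L_i/J_i = (91.72/37.3×10⁹)·(0.504/1.82×10^-7 + 0.379/1.36×10^-8 + 0.385/1.04×10^-7 + 0.389/1.88×10^-7) = 0.08940 rad.

89.4 mrad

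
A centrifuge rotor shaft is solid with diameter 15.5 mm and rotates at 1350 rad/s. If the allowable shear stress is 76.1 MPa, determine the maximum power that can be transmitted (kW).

75.1 kW

J = πd⁴/32 = π(0.0155)⁴/32 = 5.667×10^-9 m⁴.
T_max = τ_allow·J/r = 7.61×10^7 × 5.667×10^-9 / 0.00775 = 55.64 N·m.
ω = 1350 rad/s, so P_max = T_max·ω = 7.512×10^4 W.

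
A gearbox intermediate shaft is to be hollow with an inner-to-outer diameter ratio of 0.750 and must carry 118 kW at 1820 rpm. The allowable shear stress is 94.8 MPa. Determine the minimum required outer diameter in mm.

36.5 mm

ω = 2π·1820/60 = 190.6 rad/s, so T = P/ω = 118×10³ / 190.6 = 619.1 N·m.
For a hollow shaft with d_i/d_o = 0.750: τ_max = 16T/(π d_o³ (1−k⁴)), so d_o = [16T/(π τ_allow (1−k⁴))]^(1/3) = [16·619.1/(π·9.48×10^7·0.6836)]^(1/3) = 0.03651 m.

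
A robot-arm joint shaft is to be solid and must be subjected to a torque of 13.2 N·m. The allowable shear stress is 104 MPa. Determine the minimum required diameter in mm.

8.65 mm

For a solid shaft τ_max = 16T/(πd³), so d = (16T/(π τ_allow))^(1/3) = (16·13.20/(π·1.04×10^8))^(1/3) = 0.008646 m.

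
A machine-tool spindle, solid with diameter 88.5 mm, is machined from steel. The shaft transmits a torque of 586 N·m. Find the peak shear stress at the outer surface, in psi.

624 psi

J = πd⁴/32 = π(0.0885)⁴/32 = 6.022×10^-6 m⁴.
τ_max = T·r/J = 586.0 × 0.0442 / 6.022×10^-6 = 4.306×10^6 Pa.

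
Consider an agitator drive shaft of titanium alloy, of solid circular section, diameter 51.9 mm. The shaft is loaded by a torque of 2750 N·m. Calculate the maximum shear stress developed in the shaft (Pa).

1.00e8 Pa

J = πd⁴/32 = π(0.0519)⁴/32 = 7.123×10^-7 m⁴.
τ_max = T·r/J = 2750 × 0.0260 / 7.123×10^-7 = 1.002×10^8 Pa.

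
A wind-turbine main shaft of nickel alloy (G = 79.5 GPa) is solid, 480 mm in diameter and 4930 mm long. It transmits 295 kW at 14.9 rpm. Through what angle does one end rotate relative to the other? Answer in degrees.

ω = 2π·14.9/60 = 1.560 rad/s, so T = P/ω = 295×10³ / 1.560 = 189100 N·m.
J = πd⁴/32 = π(0.480)⁴/32 = 5.212×10^-3 m⁴.
θ = T·L/(G·J) = 189100 × 4.93 / (79.5×10⁹ × 5.212×10^-3) = 2.250×10^-3 rad.

0.129°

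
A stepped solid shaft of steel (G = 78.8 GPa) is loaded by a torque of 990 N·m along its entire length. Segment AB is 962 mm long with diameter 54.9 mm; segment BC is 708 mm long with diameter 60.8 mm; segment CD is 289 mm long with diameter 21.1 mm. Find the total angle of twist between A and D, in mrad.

J_AB = π(0.0549)⁴/32 = 8.92×10^-7 m⁴; J_BC = π(0.0608)⁴/32 = 1.34×10^-6 m⁴; J_CD = π(0.0211)⁴/32 = 1.95×10^-8 m⁴.
θ = (T/G)·Σ L_i/J_i = (990.0/78.8×10⁹)·(0.962/8.92×10^-7 + 0.708/1.34×10^-6 + 0.289/1.95×10^-8) = 0.2068 rad.

207 mrad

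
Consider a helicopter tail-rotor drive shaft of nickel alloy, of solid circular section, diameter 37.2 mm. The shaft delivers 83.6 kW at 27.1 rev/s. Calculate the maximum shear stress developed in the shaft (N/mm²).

48.6 N/mm²

ω = 2π·27.1 = 170.3 rad/s, so T = P/ω = 83.6×10³ / 170.3 = 491.0 N·m.
J = πd⁴/32 = π(0.0372)⁴/32 = 1.880×10^-7 m⁴.
τ_max = T·r/J = 491.0 × 0.0186 / 1.880×10^-7 = 4.857×10^7 Pa.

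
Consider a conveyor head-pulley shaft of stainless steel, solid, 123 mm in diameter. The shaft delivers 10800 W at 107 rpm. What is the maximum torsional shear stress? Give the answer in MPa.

ω = 2π·107/60 = 11.21 rad/s, so T = P/ω = 10800 / 11.21 = 963.9 N·m.
J = πd⁴/32 = π(0.123)⁴/32 = 2.247×10^-5 m⁴.
τ_max = T·r/J = 963.9 × 0.0615 / 2.247×10^-5 = 2.638×10^6 Pa.

2.64 MPa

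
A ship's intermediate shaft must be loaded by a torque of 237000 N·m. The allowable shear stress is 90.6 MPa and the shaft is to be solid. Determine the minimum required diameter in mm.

237 mm

For a solid shaft τ_max = 16T/(πd³), so d = (16T/(π τ_allow))^(1/3) = (16·237000/(π·9.06×10^7))^(1/3) = 0.2371 m.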